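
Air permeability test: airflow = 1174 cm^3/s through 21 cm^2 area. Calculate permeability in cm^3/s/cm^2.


Formula: Air Permeability = Airflow / Test Area
AP = 1174 cm^3/s / 21 cm^2
AP = 55.9 cm^3/s/cm^2

55.9 cm^3/s/cm^2


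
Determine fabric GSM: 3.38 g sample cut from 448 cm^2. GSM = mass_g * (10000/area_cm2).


Formula: GSM = mass_g / area_m2
Step 1: Convert area: 448 cm^2 = 448 / 10000 = 0.0448 m^2
Step 2: GSM = 3.38 g / 0.0448 m^2 = 75.4 g/m^2

75.4 g/m^2


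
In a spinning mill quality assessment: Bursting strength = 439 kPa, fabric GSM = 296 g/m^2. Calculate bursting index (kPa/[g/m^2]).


Formula: Bursting Index = Bursting Strength / Fabric GSM
BI = 439 kPa / 296 g/m^2
BI = 1.483 kPa/(g/m^2)

1.483 kPa/(g/m^2)


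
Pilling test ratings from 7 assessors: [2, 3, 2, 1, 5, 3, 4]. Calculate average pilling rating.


Formula: Mean = sum / count
Sum = 2 + 3 + 2 + 1 + 5 + 3 + 4 = 20
Mean = 20 / 7 = 2.9

2.9


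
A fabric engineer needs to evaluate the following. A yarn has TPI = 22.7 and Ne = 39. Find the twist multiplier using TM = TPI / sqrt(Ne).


Formula: TM = TPI / sqrt(Ne)
Step 1: sqrt(Ne) = sqrt(39) = 6.245
Step 2: TM = 22.7 / 6.245 = 3.63

3.63 TM


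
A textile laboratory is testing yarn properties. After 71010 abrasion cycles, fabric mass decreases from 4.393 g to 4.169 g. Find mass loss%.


Formula: Mass loss% = ((m_before - m_after) / m_before) * 100
Step 1: Mass loss = 4.393 - 4.169 = 0.224 g
Step 2: Ratio = 0.224 / 4.393 = 0.0509902
Step 3: Mass loss% = 0.0509902 * 100 = 5.09902% ≈ 5.10%

5.10%


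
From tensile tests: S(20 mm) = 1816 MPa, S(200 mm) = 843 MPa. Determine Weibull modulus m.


Formula: m = ln(L1/L2) / ln(S2/S1)
Step 1: ln(L1/L2) = ln(20/200) = -2.30259
Step 2: S2/S1 = 843/1816 = 0.46421
Step 3: ln(S2/S1) = ln(0.46421) = -0.76742
Step 4: m = -2.30259 / -0.76742 = 3.00

3.00 (Weibull m)


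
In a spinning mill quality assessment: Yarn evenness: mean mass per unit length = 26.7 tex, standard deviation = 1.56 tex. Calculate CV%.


Formula: CV% = (standard deviation / mean) * 100
Step 1: Ratio = 1.56 / 26.7 = 0.058427
Step 2: CV% = 0.058427 * 100 = 5.8427% ≈ 5.8%

5.8%


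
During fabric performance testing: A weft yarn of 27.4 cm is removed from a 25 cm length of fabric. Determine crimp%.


Formula: Crimp% = ((L_yarn - L_fabric) / L_fabric) * 100
Step 1: Extension = 27.4 - 25 = 2.4 cm
Step 2: Crimp% = (2.4 / 25) * 100
Step 3: Crimp% = 0.096 * 100 = 9.6%

9.6%


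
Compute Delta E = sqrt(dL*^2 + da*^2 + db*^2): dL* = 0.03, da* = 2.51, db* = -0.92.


Formula: Delta E = sqrt(dL*^2 + da*^2 + db*^2)
Step 1: dL*^2 = 0.03^2 = 0.0009
Step 2: da*^2 = 2.51^2 = 6.3001
Step 3: db*^2 = (-0.92)^2 = 0.8464
Step 4: Sum = 0.0009 + 6.3001 + 0.8464 = 7.1474
Step 5: Delta E = sqrt(7.1474) = 2.67

2.67 Delta E


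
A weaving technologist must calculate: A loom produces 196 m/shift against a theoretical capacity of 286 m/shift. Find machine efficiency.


Formula: Efficiency% = (Actual output / Theoretical output) * 100
Efficiency% = (196 / 286) * 100
Efficiency% = 0.685315 * 100 = 68.5315% ≈ 68.5%

68.5%


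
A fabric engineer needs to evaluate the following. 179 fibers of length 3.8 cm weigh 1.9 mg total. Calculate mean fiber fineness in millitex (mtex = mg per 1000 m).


Formula: fineness (mtex) = mass (mg) / total length (km) = (mass_mg / total_length_m) * 1000
Step 1: Convert fiber length: 3.8 cm = 0.038 m
Step 2: Total fiber length = 179 * 0.038 = 6.802 m
Step 3: Linear density = 1.9 mg / 6.802 m = 0.2793 mg/m
Step 4: fineness = 0.2793 * 1000 = 279.3 mtex

279.3 mtex


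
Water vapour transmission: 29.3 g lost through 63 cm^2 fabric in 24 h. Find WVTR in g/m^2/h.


Formula: WVTR = mass_loss / (area * time)
Step 1: Convert area: 63 cm^2 = 0.0063 m^2
Step 2: WVTR = 29.3 g / (0.0063 m^2 * 24 h)
Step 3: WVTR = 29.3 / 0.1512 = 193.8 g/m^2/h

193.8 g/m^2/h


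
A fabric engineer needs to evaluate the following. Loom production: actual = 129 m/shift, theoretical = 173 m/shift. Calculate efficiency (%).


Formula: Efficiency% = (Actual output / Theoretical output) * 100
Efficiency% = (129 / 173) * 100
Efficiency% = 0.745665 * 100 = 74.5665% ≈ 74.6%

74.6%


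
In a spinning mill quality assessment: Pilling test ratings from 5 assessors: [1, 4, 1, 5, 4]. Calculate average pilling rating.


Formula: Mean = sum / count
Sum = 1 + 4 + 1 + 5 + 4 = 15
Mean = 15 / 5 = 3.0

3.0


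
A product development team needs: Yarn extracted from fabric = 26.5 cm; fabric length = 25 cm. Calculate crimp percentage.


Formula: Crimp% = ((L_yarn - L_fabric) / L_fabric) * 100
Step 1: Extension = 26.5 - 25 = 1.5 cm
Step 2: Crimp% = (1.5 / 25) * 100
Step 3: Crimp% = 0.06 * 100 = 6.0%

6.0%


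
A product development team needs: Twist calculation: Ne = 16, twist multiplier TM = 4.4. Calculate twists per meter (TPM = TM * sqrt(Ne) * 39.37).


Formula: TPM = TM * sqrt(Ne) * 39.37
Step 1: sqrt(Ne) = sqrt(16) = 4
Step 2: TM * sqrt(Ne) = 4.4 * 4 = 17.6
Step 3: TPM = 17.6 * 39.37 = 693 twists/m

693 twists/m


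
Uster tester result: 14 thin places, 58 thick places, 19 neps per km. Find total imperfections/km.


Formula: Total = thin places + thick places + neps
Total = 14 + 58 + 19
Total = 91 imperfections/km

91 imperfections/km


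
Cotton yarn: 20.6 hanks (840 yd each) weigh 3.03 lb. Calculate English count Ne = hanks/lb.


Formula: Ne = hanks / mass_lb
Substituting: Ne = 20.6 / 3.03
Ne = 6.8

6.8 Ne


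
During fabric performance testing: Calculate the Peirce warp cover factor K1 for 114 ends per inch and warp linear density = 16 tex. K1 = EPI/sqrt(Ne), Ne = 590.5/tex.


Formula: K1 = EPI / sqrt(Ne), with Ne = 590.5 / tex_warp
Step 1: Ne = 590.5 / 16 = 36.906
Step 2: sqrt(Ne) = sqrt(36.906) = 6.075
Step 3: K1 = 114 / 6.075 = 18.8

18.8


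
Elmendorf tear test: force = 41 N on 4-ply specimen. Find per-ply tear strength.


Formula: Per-ply strength = Total force / Number of plies
Per-ply = 41 N / 4
Per-ply = 10.25 N

10.25 N


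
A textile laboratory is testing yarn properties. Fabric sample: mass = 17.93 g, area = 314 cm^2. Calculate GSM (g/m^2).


Formula: GSM = mass_g / area_m2
Step 1: Convert area: 314 cm^2 = 314 / 10000 = 0.0314 m^2
Step 2: GSM = 17.93 g / 0.0314 m^2 = 571.0 g/m^2

571.0 g/m^2


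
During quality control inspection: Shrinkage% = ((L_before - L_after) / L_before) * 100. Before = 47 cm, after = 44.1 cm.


Formula: Shrinkage% = ((L_before - L_after) / L_before) * 100
Step 1: Shrinkage = 47 - 44.1 = 2.9 cm
Step 2: Shrinkage% = (2.9 / 47) * 100
Step 3: Shrinkage% = 0.061702 * 100 = 6.1702% ≈ 6.2%

6.2%


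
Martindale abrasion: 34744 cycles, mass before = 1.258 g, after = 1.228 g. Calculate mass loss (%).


Formula: Mass loss% = ((m_before - m_after) / m_before) * 100
Step 1: Mass loss = 1.258 - 1.228 = 0.03 g
Step 2: Ratio = 0.03 / 1.258 = 0.0238474
Step 3: Mass loss% = 0.0238474 * 100 = 2.38474% ≈ 2.38%

2.38%


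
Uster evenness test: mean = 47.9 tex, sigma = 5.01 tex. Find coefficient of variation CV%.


Formula: CV% = (standard deviation / mean) * 100
Step 1: Ratio = 5.01 / 47.9 = 0.104593
Step 2: CV% = 0.104593 * 100 = 10.4593% ≈ 10.5%

10.5%


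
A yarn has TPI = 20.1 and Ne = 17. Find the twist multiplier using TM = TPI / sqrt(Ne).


Formula: TM = TPI / sqrt(Ne)
Step 1: sqrt(Ne) = sqrt(17) = 4.1231
Step 2: TM = 20.1 / 4.1231 = 4.87

4.87 TM


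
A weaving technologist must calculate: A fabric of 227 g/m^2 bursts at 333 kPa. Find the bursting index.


Formula: Bursting Index = Bursting Strength / Fabric GSM
BI = 333 kPa / 227 g/m^2
BI = 1.467 kPa/(g/m^2)

1.467 kPa/(g/m^2)


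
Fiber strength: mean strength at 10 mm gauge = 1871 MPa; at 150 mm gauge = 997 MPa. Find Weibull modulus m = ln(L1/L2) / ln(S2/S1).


Formula: m = ln(L1/L2) / ln(S2/S1)
Step 1: ln(L1/L2) = ln(10/150) = -2.70805
Step 2: S2/S1 = 997/1871 = 0.53287
Step 3: ln(S2/S1) = ln(0.53287) = -0.62948
Step 4: m = -2.70805 / -0.62948 = 4.30

4.30 (Weibull m)


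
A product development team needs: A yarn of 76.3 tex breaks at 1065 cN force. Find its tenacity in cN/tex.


Formula: Tenacity = Breaking force / Linear density
Tenacity = 1065 cN / 76.3 tex
Tenacity = 13.96 cN/tex

13.96 cN/tex


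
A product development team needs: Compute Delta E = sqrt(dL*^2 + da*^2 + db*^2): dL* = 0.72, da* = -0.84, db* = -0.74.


Formula: Delta E = sqrt(dL*^2 + da*^2 + db*^2)
Step 1: dL*^2 = 0.72^2 = 0.5184
Step 2: da*^2 = (-0.84)^2 = 0.7056
Step 3: db*^2 = (-0.74)^2 = 0.5476
Step 4: Sum = 0.5184 + 0.7056 + 0.5476 = 1.7716
Step 5: Delta E = sqrt(1.7716) = 1.33

1.33 Delta E


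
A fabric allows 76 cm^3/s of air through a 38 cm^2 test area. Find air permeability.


Formula: Air Permeability = Airflow / Test Area
AP = 76 cm^3/s / 38 cm^2
AP = 2.0 cm^3/s/cm^2

2.0 cm^3/s/cm^2


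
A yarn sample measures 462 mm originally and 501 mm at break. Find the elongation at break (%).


Formula: Elongation (%) = ((L_break - L0) / L0) * 100
Step 1: Extension = 501 - 462 = 39 mm
Step 2: Elongation = (39 / 462) * 100
Step 3: Elongation = 0.084416 * 100 = 8.4416% ≈ 8.4%

8.4%


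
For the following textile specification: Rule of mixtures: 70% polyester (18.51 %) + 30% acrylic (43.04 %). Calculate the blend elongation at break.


Formula: Blend property = (fraction_A * property_A) + (fraction_B * property_B)
Step 1: Contribution A = 70/100 * 18.51 % = 12.957 %
Step 2: Contribution B = 30/100 * 43.04 % = 12.912 %
Step 3: Blend elongation at break = 12.957 + 12.912 = 25.869 %

25.869 %


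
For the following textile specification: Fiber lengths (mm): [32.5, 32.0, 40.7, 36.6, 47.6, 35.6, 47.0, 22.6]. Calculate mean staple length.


Formula: Mean = sum of lengths / count
Sum = 32.5 + 32.0 + 40.7 + 36.6 + 47.6 + 35.6 + 47.0 + 22.6
Sum = 294.6 mm
Mean = 294.6 / 8 = 36.83 mm

36.83 mm


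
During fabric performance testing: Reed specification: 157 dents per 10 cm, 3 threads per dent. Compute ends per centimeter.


Formula: EPC = (dents per 10 cm * ends per dent) / 10
Step 1: Total ends per 10 cm = 157 * 3 = 471
Step 2: EPC = 471 / 10 = 47.1 ends/cm

47.1 ends/cm


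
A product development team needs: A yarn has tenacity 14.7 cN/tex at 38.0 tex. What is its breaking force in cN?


Formula: Breaking force = Tenacity * Linear density
F = 14.7 cN/tex * 38.0 tex
F = 558.60 cN

558.60 cN


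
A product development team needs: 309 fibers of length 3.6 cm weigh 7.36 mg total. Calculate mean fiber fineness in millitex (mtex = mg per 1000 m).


Formula: fineness (mtex) = mass (mg) / total length (km) = (mass_mg / total_length_m) * 1000
Step 1: Convert fiber length: 3.6 cm = 0.036 m
Step 2: Total fiber length = 309 * 0.036 = 11.124 m
Step 3: Linear density = 7.36 mg / 11.124 m = 0.6616 mg/m
Step 4: fineness = 0.6616 * 1000 = 661.6 mtex

661.6 mtex


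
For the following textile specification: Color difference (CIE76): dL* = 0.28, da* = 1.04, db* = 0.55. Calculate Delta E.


Formula: Delta E = sqrt(dL*^2 + da*^2 + db*^2)
Step 1: dL*^2 = 0.28^2 = 0.0784
Step 2: da*^2 = 1.04^2 = 1.0816
Step 3: db*^2 = 0.55^2 = 0.3025
Step 4: Sum = 0.0784 + 1.0816 + 0.3025 = 1.4625
Step 5: Delta E = sqrt(1.4625) = 1.21

1.21 Delta E


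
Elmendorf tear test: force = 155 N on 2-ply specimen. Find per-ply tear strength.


Formula: Per-ply strength = Total force / Number of plies
Per-ply = 155 N / 2
Per-ply = 77.5 N

77.5 N


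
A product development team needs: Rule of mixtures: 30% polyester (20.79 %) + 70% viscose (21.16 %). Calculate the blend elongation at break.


Formula: Blend property = (fraction_A * property_A) + (fraction_B * property_B)
Step 1: Contribution A = 30/100 * 20.79 % = 6.237 %
Step 2: Contribution B = 70/100 * 21.16 % = 14.812 %
Step 3: Blend elongation at break = 6.237 + 14.812 = 21.049 %

21.049 %


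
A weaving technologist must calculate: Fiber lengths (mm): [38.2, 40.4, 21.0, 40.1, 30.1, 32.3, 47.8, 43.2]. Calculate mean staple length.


Formula: Mean = sum of lengths / count
Sum = 38.2 + 40.4 + 21.0 + 40.1 + 30.1 + 32.3 + 47.8 + 43.2
Sum = 293.1 mm
Mean = 293.1 / 8 = 36.64 mm

36.64 mm


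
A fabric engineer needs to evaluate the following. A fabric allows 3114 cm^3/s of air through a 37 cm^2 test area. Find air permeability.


Formula: Air Permeability = Airflow / Test Area
AP = 3114 cm^3/s / 37 cm^2
AP = 84.2 cm^3/s/cm^2

84.2 cm^3/s/cm^2


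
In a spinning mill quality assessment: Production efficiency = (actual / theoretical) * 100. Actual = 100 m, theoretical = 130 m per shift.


Formula: Efficiency% = (Actual output / Theoretical output) * 100
Efficiency% = (100 / 130) * 100
Efficiency% = 0.769231 * 100 = 76.9231% ≈ 76.9%

76.9%


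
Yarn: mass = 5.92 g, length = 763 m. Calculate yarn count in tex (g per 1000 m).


Formula: Tex = (mass_g / length_m) * 1000
Substituting: Tex = (5.92 / 763) * 1000
Intermediate: 5.92 / 763 = 0.00775885 g/m
Tex = 0.00775885 * 1000 = 7.76 tex

7.76 tex


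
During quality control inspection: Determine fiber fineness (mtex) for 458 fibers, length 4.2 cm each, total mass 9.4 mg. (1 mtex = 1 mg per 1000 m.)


Formula: fineness (mtex) = mass (mg) / total length (km) = (mass_mg / total_length_m) * 1000
Step 1: Convert fiber length: 4.2 cm = 0.042 m
Step 2: Total fiber length = 458 * 0.042 = 19.236 m
Step 3: Linear density = 9.4 mg / 19.236 m = 0.4887 mg/m
Step 4: fineness = 0.4887 * 1000 = 488.7 mtex

488.7 mtex


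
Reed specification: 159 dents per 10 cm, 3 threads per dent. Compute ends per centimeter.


Formula: EPC = (dents per 10 cm * ends per dent) / 10
Step 1: Total ends per 10 cm = 159 * 3 = 477
Step 2: EPC = 477 / 10 = 47.7 ends/cm

47.7 ends/cm


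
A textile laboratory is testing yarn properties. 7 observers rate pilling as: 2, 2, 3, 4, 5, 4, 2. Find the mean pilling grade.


Formula: Mean = sum / count
Sum = 2 + 2 + 3 + 4 + 5 + 4 + 2 = 22
Mean = 22 / 7 = 3.1

3.1


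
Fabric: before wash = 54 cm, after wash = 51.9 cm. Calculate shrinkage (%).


Formula: Shrinkage% = ((L_before - L_after) / L_before) * 100
Step 1: Shrinkage = 54 - 51.9 = 2.1 cm
Step 2: Shrinkage% = (2.1 / 54) * 100
Step 3: Shrinkage% = 0.038889 * 100 = 3.8889% ≈ 3.9%

3.9%


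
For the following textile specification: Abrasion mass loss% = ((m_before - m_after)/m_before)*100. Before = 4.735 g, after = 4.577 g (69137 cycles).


Formula: Mass loss% = ((m_before - m_after) / m_before) * 100
Step 1: Mass loss = 4.735 - 4.577 = 0.158 g
Step 2: Ratio = 0.158 / 4.735 = 0.0333685
Step 3: Mass loss% = 0.0333685 * 100 = 3.33685% ≈ 3.34%

3.34%


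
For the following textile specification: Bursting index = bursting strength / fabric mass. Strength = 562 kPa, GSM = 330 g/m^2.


Formula: Bursting Index = Bursting Strength / Fabric GSM
BI = 562 kPa / 330 g/m^2
BI = 1.703 kPa/(g/m^2)

1.703 kPa/(g/m^2)


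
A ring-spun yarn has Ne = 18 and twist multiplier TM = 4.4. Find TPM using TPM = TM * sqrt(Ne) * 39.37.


Formula: TPM = TM * sqrt(Ne) * 39.37
Step 1: sqrt(Ne) = sqrt(18) = 4.2426
Step 2: TM * sqrt(Ne) = 4.4 * 4.2426 = 18.6674
Step 3: TPM = 18.6674 * 39.37 = 735 twists/m

735 twists/m


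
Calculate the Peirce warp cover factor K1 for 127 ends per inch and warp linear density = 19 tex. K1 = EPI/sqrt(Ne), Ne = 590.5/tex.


Formula: K1 = EPI / sqrt(Ne), with Ne = 590.5 / tex_warp
Step 1: Ne = 590.5 / 19 = 31.079
Step 2: sqrt(Ne) = sqrt(31.079) = 5.5749
Step 3: K1 = 127 / 5.5749 = 22.8

22.8


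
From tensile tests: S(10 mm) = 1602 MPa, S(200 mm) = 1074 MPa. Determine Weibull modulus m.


Formula: m = ln(L1/L2) / ln(S2/S1)
Step 1: ln(L1/L2) = ln(10/200) = -2.99573
Step 2: S2/S1 = 1074/1602 = 0.67041
Step 3: ln(S2/S1) = ln(0.67041) = -0.39987
Step 4: m = -2.99573 / -0.39987 = 7.49

7.49 (Weibull m)


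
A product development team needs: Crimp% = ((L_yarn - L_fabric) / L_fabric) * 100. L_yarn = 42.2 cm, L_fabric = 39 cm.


Formula: Crimp% = ((L_yarn - L_fabric) / L_fabric) * 100
Step 1: Extension = 42.2 - 39 = 3.2 cm
Step 2: Crimp% = (3.2 / 39) * 100
Step 3: Crimp% = 0.082051 * 100 = 8.2051% ≈ 8.2%

8.2%


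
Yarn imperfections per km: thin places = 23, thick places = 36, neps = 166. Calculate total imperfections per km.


Formula: Total = thin places + thick places + neps
Total = 23 + 36 + 166
Total = 225 imperfections/km

225 imperfections/km


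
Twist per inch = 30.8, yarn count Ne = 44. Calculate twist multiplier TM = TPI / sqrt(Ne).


Formula: TM = TPI / sqrt(Ne)
Step 1: sqrt(Ne) = sqrt(44) = 6.6332
Step 2: TM = 30.8 / 6.6332 = 4.64

4.64 TM


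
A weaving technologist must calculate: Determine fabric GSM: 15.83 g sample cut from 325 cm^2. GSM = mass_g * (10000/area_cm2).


Formula: GSM = mass_g / area_m2
Step 1: Convert area: 325 cm^2 = 325 / 10000 = 0.0325 m^2
Step 2: GSM = 15.83 g / 0.0325 m^2 = 487.1 g/m^2

487.1 g/m^2


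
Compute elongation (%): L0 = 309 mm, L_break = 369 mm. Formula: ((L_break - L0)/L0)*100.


Formula: Elongation (%) = ((L_break - L0) / L0) * 100
Step 1: Extension = 369 - 309 = 60 mm
Step 2: Elongation = (60 / 309) * 100
Step 3: Elongation = 0.194175 * 100 = 19.4175% ≈ 19.4%

19.4%


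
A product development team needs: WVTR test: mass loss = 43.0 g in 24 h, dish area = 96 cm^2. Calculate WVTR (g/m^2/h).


Formula: WVTR = mass_loss / (area * time)
Step 1: Convert area: 96 cm^2 = 0.0096 m^2
Step 2: WVTR = 43.0 g / (0.0096 m^2 * 24 h)
Step 3: WVTR = 43.0 / 0.2304 = 186.6 g/m^2/h

186.6 g/m^2/h


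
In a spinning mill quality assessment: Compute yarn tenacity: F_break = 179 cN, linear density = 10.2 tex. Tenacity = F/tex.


Formula: Tenacity = Breaking force / Linear density
Tenacity = 179 cN / 10.2 tex
Tenacity = 17.55 cN/tex

17.55 cN/tex


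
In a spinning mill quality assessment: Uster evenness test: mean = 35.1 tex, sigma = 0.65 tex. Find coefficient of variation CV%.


Formula: CV% = (standard deviation / mean) * 100
Step 1: Ratio = 0.65 / 35.1 = 0.018519
Step 2: CV% = 0.018519 * 100 = 1.8519% ≈ 1.9%

1.9%


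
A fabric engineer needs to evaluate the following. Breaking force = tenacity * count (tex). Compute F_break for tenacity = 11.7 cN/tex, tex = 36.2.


Formula: Breaking force = Tenacity * Linear density
F = 11.7 cN/tex * 36.2 tex
F = 423.54 cN

423.54 cN


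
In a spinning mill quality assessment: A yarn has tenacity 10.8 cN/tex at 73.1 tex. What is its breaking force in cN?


Formula: Breaking force = Tenacity * Linear density
F = 10.8 cN/tex * 73.1 tex
F = 789.48 cN

789.48 cN


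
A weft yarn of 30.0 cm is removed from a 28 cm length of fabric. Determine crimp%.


Formula: Crimp% = ((L_yarn - L_fabric) / L_fabric) * 100
Step 1: Extension = 30.0 - 28 = 2.0 cm
Step 2: Crimp% = (2.0 / 28) * 100
Step 3: Crimp% = 0.071429 * 100 = 7.1429% ≈ 7.1%

7.1%


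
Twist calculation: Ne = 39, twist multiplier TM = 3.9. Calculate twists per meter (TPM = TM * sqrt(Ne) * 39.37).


Formula: TPM = TM * sqrt(Ne) * 39.37
Step 1: sqrt(Ne) = sqrt(39) = 6.245
Step 2: TM * sqrt(Ne) = 3.9 * 6.245 = 24.3555
Step 3: TPM = 24.3555 * 39.37 = 959 twists/m

959 twists/m


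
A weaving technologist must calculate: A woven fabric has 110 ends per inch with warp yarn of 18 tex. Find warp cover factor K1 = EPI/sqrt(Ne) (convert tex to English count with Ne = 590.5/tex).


Formula: K1 = EPI / sqrt(Ne), with Ne = 590.5 / tex_warp
Step 1: Ne = 590.5 / 18 = 32.806
Step 2: sqrt(Ne) = sqrt(32.806) = 5.7277
Step 3: K1 = 110 / 5.7277 = 19.2

19.2


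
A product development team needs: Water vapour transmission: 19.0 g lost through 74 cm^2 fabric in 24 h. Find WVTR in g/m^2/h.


Formula: WVTR = mass_loss / (area * time)
Step 1: Convert area: 74 cm^2 = 0.0074 m^2
Step 2: WVTR = 19.0 g / (0.0074 m^2 * 24 h)
Step 3: WVTR = 19.0 / 0.1776 = 107.0 g/m^2/h

107.0 g/m^2/h


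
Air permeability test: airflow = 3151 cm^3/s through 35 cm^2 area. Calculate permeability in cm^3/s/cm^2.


Formula: Air Permeability = Airflow / Test Area
AP = 3151 cm^3/s / 35 cm^2
AP = 90.0 cm^3/s/cm^2

90.0 cm^3/s/cm^2


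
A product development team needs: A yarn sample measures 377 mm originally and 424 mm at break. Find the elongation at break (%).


Formula: Elongation (%) = ((L_break - L0) / L0) * 100
Step 1: Extension = 424 - 377 = 47 mm
Step 2: Elongation = (47 / 377) * 100
Step 3: Elongation = 0.124668 * 100 = 12.4668% ≈ 12.5%

12.5%


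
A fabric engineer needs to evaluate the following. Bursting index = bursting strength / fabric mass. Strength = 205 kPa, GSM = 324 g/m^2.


Formula: Bursting Index = Bursting Strength / Fabric GSM
BI = 205 kPa / 324 g/m^2
BI = 0.633 kPa/(g/m^2)

0.633 kPa/(g/m^2)


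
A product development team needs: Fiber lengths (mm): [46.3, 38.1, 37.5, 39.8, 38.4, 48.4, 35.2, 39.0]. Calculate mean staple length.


Formula: Mean = sum of lengths / count
Sum = 46.3 + 38.1 + 37.5 + 39.8 + 38.4 + 48.4 + 35.2 + 39.0
Sum = 322.7 mm
Mean = 322.7 / 8 = 40.34 mm

40.34 mm


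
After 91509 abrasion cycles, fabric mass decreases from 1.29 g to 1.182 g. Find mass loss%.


Formula: Mass loss% = ((m_before - m_after) / m_before) * 100
Step 1: Mass loss = 1.29 - 1.182 = 0.108 g
Step 2: Ratio = 0.108 / 1.29 = 0.0837209
Step 3: Mass loss% = 0.0837209 * 100 = 8.37209% ≈ 8.37%

8.37%


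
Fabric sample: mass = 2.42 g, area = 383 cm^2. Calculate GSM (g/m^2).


Formula: GSM = mass_g / area_m2
Step 1: Convert area: 383 cm^2 = 383 / 10000 = 0.0383 m^2
Step 2: GSM = 2.42 g / 0.0383 m^2 = 63.2 g/m^2

63.2 g/m^2


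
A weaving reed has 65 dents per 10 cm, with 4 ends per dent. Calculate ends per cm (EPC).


Formula: EPC = (dents per 10 cm * ends per dent) / 10
Step 1: Total ends per 10 cm = 65 * 4 = 260
Step 2: EPC = 260 / 10 = 26.0 ends/cm

26.0 ends/cm


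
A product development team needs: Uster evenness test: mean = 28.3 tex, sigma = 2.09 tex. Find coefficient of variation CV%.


Formula: CV% = (standard deviation / mean) * 100
Step 1: Ratio = 2.09 / 28.3 = 0.073852
Step 2: CV% = 0.073852 * 100 = 7.3852% ≈ 7.4%

7.4%


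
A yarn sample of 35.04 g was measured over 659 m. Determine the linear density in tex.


Formula: Tex = (mass_g / length_m) * 1000
Substituting: Tex = (35.04 / 659) * 1000
Intermediate: 35.04 / 659 = 0.05317147 g/m
Tex = 0.05317147 * 1000 = 53.17 tex

53.17 tex


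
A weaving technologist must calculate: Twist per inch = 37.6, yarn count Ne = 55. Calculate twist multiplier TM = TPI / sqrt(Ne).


Formula: TM = TPI / sqrt(Ne)
Step 1: sqrt(Ne) = sqrt(55) = 7.4162
Step 2: TM = 37.6 / 7.4162 = 5.07

5.07 TM


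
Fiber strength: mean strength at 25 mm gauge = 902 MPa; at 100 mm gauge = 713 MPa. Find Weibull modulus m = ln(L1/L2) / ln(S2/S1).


Formula: m = ln(L1/L2) / ln(S2/S1)
Step 1: ln(L1/L2) = ln(25/100) = -1.38629
Step 2: S2/S1 = 713/902 = 0.79047
Step 3: ln(S2/S1) = ln(0.79047) = -0.23513
Step 4: m = -1.38629 / -0.23513 = 5.90

5.90 (Weibull m)


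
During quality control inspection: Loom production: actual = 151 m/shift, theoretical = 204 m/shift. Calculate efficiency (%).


Formula: Efficiency% = (Actual output / Theoretical output) * 100
Efficiency% = (151 / 204) * 100
Efficiency% = 0.740196 * 100 = 74.0196% ≈ 74.0%

74.0%


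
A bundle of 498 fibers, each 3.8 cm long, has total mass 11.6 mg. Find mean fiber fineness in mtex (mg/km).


Formula: fineness (mtex) = mass (mg) / total length (km) = (mass_mg / total_length_m) * 1000
Step 1: Convert fiber length: 3.8 cm = 0.038 m
Step 2: Total fiber length = 498 * 0.038 = 18.924 m
Step 3: Linear density = 11.6 mg / 18.924 m = 0.6130 mg/m
Step 4: fineness = 0.6130 * 1000 = 613.0 mtex

613.0 mtex


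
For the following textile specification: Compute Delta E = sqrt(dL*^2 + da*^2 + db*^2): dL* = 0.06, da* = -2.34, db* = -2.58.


Formula: Delta E = sqrt(dL*^2 + da*^2 + db*^2)
Step 1: dL*^2 = 0.06^2 = 0.0036
Step 2: da*^2 = (-2.34)^2 = 5.4756
Step 3: db*^2 = (-2.58)^2 = 6.6564
Step 4: Sum = 0.0036 + 5.4756 + 6.6564 = 12.1356
Step 5: Delta E = sqrt(12.1356) = 3.48

3.48 Delta E


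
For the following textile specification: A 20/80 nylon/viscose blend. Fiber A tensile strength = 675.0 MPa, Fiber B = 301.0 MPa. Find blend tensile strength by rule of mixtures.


Formula: Blend property = (fraction_A * property_A) + (fraction_B * property_B)
Step 1: Contribution A = 20/100 * 675.0 MPa = 135.0 MPa
Step 2: Contribution B = 80/100 * 301.0 MPa = 240.8 MPa
Step 3: Blend tensile strength = 135.0 + 240.8 = 375.8 MPa

375.8 MPa


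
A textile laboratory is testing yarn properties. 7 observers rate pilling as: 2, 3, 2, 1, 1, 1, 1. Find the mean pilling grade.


Formula: Mean = sum / count
Sum = 2 + 3 + 2 + 1 + 1 + 1 + 1 = 11
Mean = 11 / 7 = 1.6

1.6


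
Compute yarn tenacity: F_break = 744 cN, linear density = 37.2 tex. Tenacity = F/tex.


Formula: Tenacity = Breaking force / Linear density
Tenacity = 744 cN / 37.2 tex
Tenacity = 20.00 cN/tex

20.00 cN/tex


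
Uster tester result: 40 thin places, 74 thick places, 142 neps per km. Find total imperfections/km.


Formula: Total = thin places + thick places + neps
Total = 40 + 74 + 142
Total = 256 imperfections/km

256 imperfections/km


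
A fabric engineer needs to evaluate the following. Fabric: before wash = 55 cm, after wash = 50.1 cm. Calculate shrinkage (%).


Formula: Shrinkage% = ((L_before - L_after) / L_before) * 100
Step 1: Shrinkage = 55 - 50.1 = 4.9 cm
Step 2: Shrinkage% = (4.9 / 55) * 100
Step 3: Shrinkage% = 0.089091 * 100 = 8.9091% ≈ 8.9%

8.9%


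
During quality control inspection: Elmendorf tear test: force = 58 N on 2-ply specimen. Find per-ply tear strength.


Formula: Per-ply strength = Total force / Number of plies
Per-ply = 58 N / 2
Per-ply = 29 N

29 N


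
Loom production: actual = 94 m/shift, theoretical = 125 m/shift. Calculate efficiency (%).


Formula: Efficiency% = (Actual output / Theoretical output) * 100
Efficiency% = (94 / 125) * 100
Efficiency% = 0.752 * 100 = 75.2%

75.2%


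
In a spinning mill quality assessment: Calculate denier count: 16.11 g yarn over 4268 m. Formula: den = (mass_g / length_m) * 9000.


Formula: den = (mass_g / length_m) * 9000
Substituting: den = (16.11 / 4268) * 9000
Intermediate: 16.11 / 4268 = 0.0037746 g/m
den = 0.0037746 * 9000 = 34.0 denier

34.0 denier


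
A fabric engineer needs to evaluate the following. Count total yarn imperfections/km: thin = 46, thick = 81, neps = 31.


Formula: Total = thin places + thick places + neps
Total = 46 + 81 + 31
Total = 158 imperfections/km

158 imperfections/km


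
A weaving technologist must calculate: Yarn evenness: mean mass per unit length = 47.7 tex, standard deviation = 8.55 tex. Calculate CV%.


Formula: CV% = (standard deviation / mean) * 100
Step 1: Ratio = 8.55 / 47.7 = 0.179245
Step 2: CV% = 0.179245 * 100 = 17.9245% ≈ 17.9%

17.9%


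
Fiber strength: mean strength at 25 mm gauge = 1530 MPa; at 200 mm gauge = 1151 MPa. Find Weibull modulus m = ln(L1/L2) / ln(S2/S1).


Formula: m = ln(L1/L2) / ln(S2/S1)
Step 1: ln(L1/L2) = ln(25/200) = -2.07944
Step 2: S2/S1 = 1151/1530 = 0.75229
Step 3: ln(S2/S1) = ln(0.75229) = -0.28463
Step 4: m = -2.07944 / -0.28463 = 7.31

7.31 (Weibull m)


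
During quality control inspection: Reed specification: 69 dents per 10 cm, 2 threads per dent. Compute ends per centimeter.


Formula: EPC = (dents per 10 cm * ends per dent) / 10
Step 1: Total ends per 10 cm = 69 * 2 = 138
Step 2: EPC = 138 / 10 = 13.8 ends/cm

13.8 ends/cm


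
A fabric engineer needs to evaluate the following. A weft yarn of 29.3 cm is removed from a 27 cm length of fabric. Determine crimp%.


Formula: Crimp% = ((L_yarn - L_fabric) / L_fabric) * 100
Step 1: Extension = 29.3 - 27 = 2.3 cm
Step 2: Crimp% = (2.3 / 27) * 100
Step 3: Crimp% = 0.085185 * 100 = 8.5185% ≈ 8.5%

8.5%


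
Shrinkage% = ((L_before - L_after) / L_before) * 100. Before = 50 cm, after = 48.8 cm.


Formula: Shrinkage% = ((L_before - L_after) / L_before) * 100
Step 1: Shrinkage = 50 - 48.8 = 1.2 cm
Step 2: Shrinkage% = (1.2 / 50) * 100
Step 3: Shrinkage% = 0.024 * 100 = 2.4%

2.4%


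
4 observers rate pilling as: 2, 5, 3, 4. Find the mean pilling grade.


Formula: Mean = sum / count
Sum = 2 + 5 + 3 + 4 = 14
Mean = 14 / 4 = 3.5

3.5


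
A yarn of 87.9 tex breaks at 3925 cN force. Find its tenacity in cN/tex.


Formula: Tenacity = Breaking force / Linear density
Tenacity = 3925 cN / 87.9 tex
Tenacity = 44.65 cN/tex

44.65 cN/tex


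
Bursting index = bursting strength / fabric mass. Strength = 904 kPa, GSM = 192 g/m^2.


Formula: Bursting Index = Bursting Strength / Fabric GSM
BI = 904 kPa / 192 g/m^2
BI = 4.708 kPa/(g/m^2)

4.708 kPa/(g/m^2)


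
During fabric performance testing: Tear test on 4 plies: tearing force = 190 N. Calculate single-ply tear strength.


Formula: Per-ply strength = Total force / Number of plies
Per-ply = 190 N / 4
Per-ply = 47.5 N

47.5 N


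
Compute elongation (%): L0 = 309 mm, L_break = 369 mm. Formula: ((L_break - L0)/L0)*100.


Formula: Elongation (%) = ((L_break - L0) / L0) * 100
Step 1: Extension = 369 - 309 = 60 mm
Step 2: Elongation = (60 / 309) * 100
Step 3: Elongation = 0.194175 * 100 = 19.4175% ≈ 19.4%

19.4%


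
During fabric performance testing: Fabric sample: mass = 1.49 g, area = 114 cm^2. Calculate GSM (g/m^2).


Formula: GSM = mass_g / area_m2
Step 1: Convert area: 114 cm^2 = 114 / 10000 = 0.0114 m^2
Step 2: GSM = 1.49 g / 0.0114 m^2 = 130.7 g/m^2

130.7 g/m^2


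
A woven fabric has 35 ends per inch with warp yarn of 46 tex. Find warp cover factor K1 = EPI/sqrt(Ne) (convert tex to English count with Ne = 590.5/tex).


Formula: K1 = EPI / sqrt(Ne), with Ne = 590.5 / tex_warp
Step 1: Ne = 590.5 / 46 = 12.837
Step 2: sqrt(Ne) = sqrt(12.837) = 3.5829
Step 3: K1 = 35 / 3.5829 = 9.8

9.8


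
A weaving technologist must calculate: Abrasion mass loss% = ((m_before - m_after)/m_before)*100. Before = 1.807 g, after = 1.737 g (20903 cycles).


Formula: Mass loss% = ((m_before - m_after) / m_before) * 100
Step 1: Mass loss = 1.807 - 1.737 = 0.07 g
Step 2: Ratio = 0.07 / 1.807 = 0.0387382
Step 3: Mass loss% = 0.0387382 * 100 = 3.87382% ≈ 3.87%

3.87%


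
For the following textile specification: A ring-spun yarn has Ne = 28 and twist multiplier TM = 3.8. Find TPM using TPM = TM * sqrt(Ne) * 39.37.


Formula: TPM = TM * sqrt(Ne) * 39.37
Step 1: sqrt(Ne) = sqrt(28) = 5.2915
Step 2: TM * sqrt(Ne) = 3.8 * 5.2915 = 20.1077
Step 3: TPM = 20.1077 * 39.37 = 792 twists/m

792 twists/m


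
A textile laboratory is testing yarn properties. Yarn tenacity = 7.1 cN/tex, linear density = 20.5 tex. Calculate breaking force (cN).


Formula: Breaking force = Tenacity * Linear density
F = 7.1 cN/tex * 20.5 tex
F = 145.55 cN

145.55 cN


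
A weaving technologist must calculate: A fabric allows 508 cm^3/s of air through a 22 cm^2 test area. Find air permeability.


Formula: Air Permeability = Airflow / Test Area
AP = 508 cm^3/s / 22 cm^2
AP = 23.1 cm^3/s/cm^2

23.1 cm^3/s/cm^2


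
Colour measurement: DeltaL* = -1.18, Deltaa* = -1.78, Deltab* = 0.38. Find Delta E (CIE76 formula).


Formula: Delta E = sqrt(dL*^2 + da*^2 + db*^2)
Step 1: dL*^2 = (-1.18)^2 = 1.3924
Step 2: da*^2 = (-1.78)^2 = 3.1684
Step 3: db*^2 = 0.38^2 = 0.1444
Step 4: Sum = 1.3924 + 3.1684 + 0.1444 = 4.7052
Step 5: Delta E = sqrt(4.7052) = 2.17

2.17 Delta E


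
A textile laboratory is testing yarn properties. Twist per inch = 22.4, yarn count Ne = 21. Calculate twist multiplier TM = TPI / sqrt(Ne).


Formula: TM = TPI / sqrt(Ne)
Step 1: sqrt(Ne) = sqrt(21) = 4.5826
Step 2: TM = 22.4 / 4.5826 = 4.89

4.89 TM


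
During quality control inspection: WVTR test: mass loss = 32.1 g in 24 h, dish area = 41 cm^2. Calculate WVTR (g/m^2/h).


Formula: WVTR = mass_loss / (area * time)
Step 1: Convert area: 41 cm^2 = 0.0041 m^2
Step 2: WVTR = 32.1 g / (0.0041 m^2 * 24 h)
Step 3: WVTR = 32.1 / 0.0984 = 326.2 g/m^2/h

326.2 g/m^2/h


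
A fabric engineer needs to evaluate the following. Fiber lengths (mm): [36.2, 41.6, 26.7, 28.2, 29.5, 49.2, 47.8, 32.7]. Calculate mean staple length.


Formula: Mean = sum of lengths / count
Sum = 36.2 + 41.6 + 26.7 + 28.2 + 29.5 + 49.2 + 47.8 + 32.7
Sum = 291.9 mm
Mean = 291.9 / 8 = 36.49 mm

36.49 mm


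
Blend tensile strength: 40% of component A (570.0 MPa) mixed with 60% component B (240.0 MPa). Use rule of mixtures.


Formula: Blend property = (fraction_A * property_A) + (fraction_B * property_B)
Step 1: Contribution A = 40/100 * 570.0 MPa = 228.0 MPa
Step 2: Contribution B = 60/100 * 240.0 MPa = 144.0 MPa
Step 3: Blend tensile strength = 228.0 + 144.0 = 372.0 MPa

372.0 MPa


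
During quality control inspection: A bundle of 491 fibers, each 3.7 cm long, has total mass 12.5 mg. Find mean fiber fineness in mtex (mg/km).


Formula: fineness (mtex) = mass (mg) / total length (km) = (mass_mg / total_length_m) * 1000
Step 1: Convert fiber length: 3.7 cm = 0.037 m
Step 2: Total fiber length = 491 * 0.037 = 18.167 m
Step 3: Linear density = 12.5 mg / 18.167 m = 0.6881 mg/m
Step 4: fineness = 0.6881 * 1000 = 688.1 mtex

688.1 mtex


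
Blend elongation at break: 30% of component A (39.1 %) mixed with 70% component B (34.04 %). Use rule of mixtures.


Formula: Blend property = (fraction_A * property_A) + (fraction_B * property_B)
Step 1: Contribution A = 30/100 * 39.1 % = 11.73 %
Step 2: Contribution B = 70/100 * 34.04 % = 23.828 %
Step 3: Blend elongation at break = 11.73 + 23.828 = 35.558 %

35.558 %


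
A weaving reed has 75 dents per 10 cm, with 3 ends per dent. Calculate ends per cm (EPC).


Formula: EPC = (dents per 10 cm * ends per dent) / 10
Step 1: Total ends per 10 cm = 75 * 3 = 225
Step 2: EPC = 225 / 10 = 22.5 ends/cm

22.5 ends/cm


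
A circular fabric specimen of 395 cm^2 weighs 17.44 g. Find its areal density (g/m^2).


Formula: GSM = mass_g / area_m2
Step 1: Convert area: 395 cm^2 = 395 / 10000 = 0.0395 m^2
Step 2: GSM = 17.44 g / 0.0395 m^2 = 441.5 g/m^2

441.5 g/m^2


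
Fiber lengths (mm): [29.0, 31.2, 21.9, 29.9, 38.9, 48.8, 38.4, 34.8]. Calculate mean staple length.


Formula: Mean = sum of lengths / count
Sum = 29.0 + 31.2 + 21.9 + 29.9 + 38.9 + 48.8 + 38.4 + 34.8
Sum = 272.9 mm
Mean = 272.9 / 8 = 34.11 mm

34.11 mm


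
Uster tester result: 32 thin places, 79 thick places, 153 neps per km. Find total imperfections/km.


Formula: Total = thin places + thick places + neps
Total = 32 + 79 + 153
Total = 264 imperfections/km

264 imperfections/km


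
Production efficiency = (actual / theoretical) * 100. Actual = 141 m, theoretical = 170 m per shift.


Formula: Efficiency% = (Actual output / Theoretical output) * 100
Efficiency% = (141 / 170) * 100
Efficiency% = 0.829412 * 100 = 82.9412% ≈ 82.9%

82.9%


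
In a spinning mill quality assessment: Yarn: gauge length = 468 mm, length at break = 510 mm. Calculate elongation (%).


Formula: Elongation (%) = ((L_break - L0) / L0) * 100
Step 1: Extension = 510 - 468 = 42 mm
Step 2: Elongation = (42 / 468) * 100
Step 3: Elongation = 0.089744 * 100 = 8.9744% ≈ 9.0%

9.0%


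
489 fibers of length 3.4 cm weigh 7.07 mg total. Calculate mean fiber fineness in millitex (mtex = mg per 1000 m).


Formula: fineness (mtex) = mass (mg) / total length (km) = (mass_mg / total_length_m) * 1000
Step 1: Convert fiber length: 3.4 cm = 0.034 m
Step 2: Total fiber length = 489 * 0.034 = 16.626 m
Step 3: Linear density = 7.07 mg / 16.626 m = 0.4252 mg/m
Step 4: fineness = 0.4252 * 1000 = 425.2 mtex

425.2 mtex


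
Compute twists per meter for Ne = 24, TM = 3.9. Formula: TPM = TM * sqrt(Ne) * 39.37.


Formula: TPM = TM * sqrt(Ne) * 39.37
Step 1: sqrt(Ne) = sqrt(24) = 4.899
Step 2: TM * sqrt(Ne) = 3.9 * 4.899 = 19.1061
Step 3: TPM = 19.1061 * 39.37 = 752 twists/m

752 twists/m


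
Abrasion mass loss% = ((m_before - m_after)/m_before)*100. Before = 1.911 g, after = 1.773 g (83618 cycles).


Formula: Mass loss% = ((m_before - m_after) / m_before) * 100
Step 1: Mass loss = 1.911 - 1.773 = 0.138 g
Step 2: Ratio = 0.138 / 1.911 = 0.0722135
Step 3: Mass loss% = 0.0722135 * 100 = 7.22135% ≈ 7.22%

7.22%


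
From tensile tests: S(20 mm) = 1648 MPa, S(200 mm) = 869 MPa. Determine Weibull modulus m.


Formula: m = ln(L1/L2) / ln(S2/S1)
Step 1: ln(L1/L2) = ln(20/200) = -2.30259
Step 2: S2/S1 = 869/1648 = 0.52731
Step 3: ln(S2/S1) = ln(0.52731) = -0.63997
Step 4: m = -2.30259 / -0.63997 = 3.60

3.60 (Weibull m)


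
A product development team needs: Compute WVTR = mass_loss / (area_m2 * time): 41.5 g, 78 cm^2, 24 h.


Formula: WVTR = mass_loss / (area * time)
Step 1: Convert area: 78 cm^2 = 0.0078 m^2
Step 2: WVTR = 41.5 g / (0.0078 m^2 * 24 h)
Step 3: WVTR = 41.5 / 0.1872 = 221.7 g/m^2/h

221.7 g/m^2/h


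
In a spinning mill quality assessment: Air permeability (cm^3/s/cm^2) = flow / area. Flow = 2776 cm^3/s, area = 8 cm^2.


Formula: Air Permeability = Airflow / Test Area
AP = 2776 cm^3/s / 8 cm^2
AP = 347.0 cm^3/s/cm^2

347.0 cm^3/s/cm^2


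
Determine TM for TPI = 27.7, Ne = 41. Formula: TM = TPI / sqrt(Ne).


Formula: TM = TPI / sqrt(Ne)
Step 1: sqrt(Ne) = sqrt(41) = 6.4031
Step 2: TM = 27.7 / 6.4031 = 4.33

4.33 TM


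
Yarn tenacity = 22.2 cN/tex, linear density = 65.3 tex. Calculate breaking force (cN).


Formula: Breaking force = Tenacity * Linear density
F = 22.2 cN/tex * 65.3 tex
F = 1449.66 cN

1449.66 cN


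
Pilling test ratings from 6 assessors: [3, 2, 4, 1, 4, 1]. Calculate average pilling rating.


Formula: Mean = sum / count
Sum = 3 + 2 + 4 + 1 + 4 + 1 = 15
Mean = 15 / 6 = 2.5

2.5


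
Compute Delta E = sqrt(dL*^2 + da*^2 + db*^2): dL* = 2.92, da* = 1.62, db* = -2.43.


Formula: Delta E = sqrt(dL*^2 + da*^2 + db*^2)
Step 1: dL*^2 = 2.92^2 = 8.5264
Step 2: da*^2 = 1.62^2 = 2.6244
Step 3: db*^2 = (-2.43)^2 = 5.9049
Step 4: Sum = 8.5264 + 2.6244 + 5.9049 = 17.0557
Step 5: Delta E = sqrt(17.0557) = 4.13

4.13 Delta E


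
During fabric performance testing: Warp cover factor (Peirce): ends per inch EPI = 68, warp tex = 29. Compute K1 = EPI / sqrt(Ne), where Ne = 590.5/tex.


Formula: K1 = EPI / sqrt(Ne), with Ne = 590.5 / tex_warp
Step 1: Ne = 590.5 / 29 = 20.362
Step 2: sqrt(Ne) = sqrt(20.362) = 4.5124
Step 3: K1 = 68 / 4.5124 = 15.1

15.1


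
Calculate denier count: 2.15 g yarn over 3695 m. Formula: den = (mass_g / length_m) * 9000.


Formula: den = (mass_g / length_m) * 9000
Substituting: den = (2.15 / 3695) * 9000
Intermediate: 2.15 / 3695 = 0.00058187 g/m
den = 0.00058187 * 9000 = 5.2 denier

5.2 denier


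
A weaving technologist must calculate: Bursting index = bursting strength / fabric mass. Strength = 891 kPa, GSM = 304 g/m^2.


Formula: Bursting Index = Bursting Strength / Fabric GSM
BI = 891 kPa / 304 g/m^2
BI = 2.931 kPa/(g/m^2)

2.931 kPa/(g/m^2)


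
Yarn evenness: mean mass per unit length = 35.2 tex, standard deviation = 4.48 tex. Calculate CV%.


Formula: CV% = (standard deviation / mean) * 100
Step 1: Ratio = 4.48 / 35.2 = 0.127273
Step 2: CV% = 0.127273 * 100 = 12.7273% ≈ 12.7%

12.7%


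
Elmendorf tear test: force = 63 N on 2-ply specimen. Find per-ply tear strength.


Formula: Per-ply strength = Total force / Number of plies
Per-ply = 63 N / 2
Per-ply = 31.5 N

31.5 N


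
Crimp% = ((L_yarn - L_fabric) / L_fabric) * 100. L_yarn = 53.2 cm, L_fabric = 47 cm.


Formula: Crimp% = ((L_yarn - L_fabric) / L_fabric) * 100
Step 1: Extension = 53.2 - 47 = 6.2 cm
Step 2: Crimp% = (6.2 / 47) * 100
Step 3: Crimp% = 0.131915 * 100 = 13.1915% ≈ 13.2%

13.2%


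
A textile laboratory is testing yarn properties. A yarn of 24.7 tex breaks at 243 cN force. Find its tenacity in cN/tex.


Formula: Tenacity = Breaking force / Linear density
Tenacity = 243 cN / 24.7 tex
Tenacity = 9.84 cN/tex

9.84 cN/tex


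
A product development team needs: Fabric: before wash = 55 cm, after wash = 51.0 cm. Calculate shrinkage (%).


Formula: Shrinkage% = ((L_before - L_after) / L_before) * 100
Step 1: Shrinkage = 55 - 51.0 = 4.0 cm
Step 2: Shrinkage% = (4.0 / 55) * 100
Step 3: Shrinkage% = 0.072727 * 100 = 7.2727% ≈ 7.3%

7.3%
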